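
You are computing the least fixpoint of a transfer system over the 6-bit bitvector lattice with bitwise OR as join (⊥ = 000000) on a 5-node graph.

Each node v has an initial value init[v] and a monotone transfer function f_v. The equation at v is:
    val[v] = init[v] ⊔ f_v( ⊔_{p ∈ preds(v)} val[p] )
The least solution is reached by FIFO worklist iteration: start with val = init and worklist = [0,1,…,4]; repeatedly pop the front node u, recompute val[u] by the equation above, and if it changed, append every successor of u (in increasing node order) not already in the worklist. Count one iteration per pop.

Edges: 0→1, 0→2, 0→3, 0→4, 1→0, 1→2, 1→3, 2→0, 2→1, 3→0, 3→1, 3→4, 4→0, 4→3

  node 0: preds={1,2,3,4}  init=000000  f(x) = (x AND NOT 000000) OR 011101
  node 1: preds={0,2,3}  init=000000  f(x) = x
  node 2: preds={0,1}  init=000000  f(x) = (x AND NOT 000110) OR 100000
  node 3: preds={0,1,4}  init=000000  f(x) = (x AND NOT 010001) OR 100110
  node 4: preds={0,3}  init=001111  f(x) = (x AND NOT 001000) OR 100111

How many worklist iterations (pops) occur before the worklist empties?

11

Iteration log — 11 steps:
  step 1. node 0  ⊔preds=001111  new=011111  old=000000  +wl: 
  step 2. node 1  ⊔preds=011111  new=011111  old=000000  +wl: 0
  step 3. node 2  ⊔preds=011111  new=111001  old=000000  +wl: 1
  step 4. node 3  ⊔preds=011111  new=101110  old=000000  +wl: 
  step 5. node 4  ⊔preds=111111  new=111111  old=001111  +wl: 3
  step 6. node 0  ⊔preds=111111  new=111111  old=011111  +wl: 2,4
  step 7. node 1  ⊔preds=111111  new=111111  old=011111  +wl: 0
  step 8. node 3  ⊔preds=111111  new=101110  stable
  step 9. node 2  ⊔preds=111111  new=111001  stable
  step 10. node 4  ⊔preds=111111  new=111111  stable
  step 11. node 0  ⊔preds=111111  new=111111  stable

Least fixpoint reached:
  node 0: 111111
  node 1: 111111
  node 2: 111001
  node 3: 101110
  node 4: 111111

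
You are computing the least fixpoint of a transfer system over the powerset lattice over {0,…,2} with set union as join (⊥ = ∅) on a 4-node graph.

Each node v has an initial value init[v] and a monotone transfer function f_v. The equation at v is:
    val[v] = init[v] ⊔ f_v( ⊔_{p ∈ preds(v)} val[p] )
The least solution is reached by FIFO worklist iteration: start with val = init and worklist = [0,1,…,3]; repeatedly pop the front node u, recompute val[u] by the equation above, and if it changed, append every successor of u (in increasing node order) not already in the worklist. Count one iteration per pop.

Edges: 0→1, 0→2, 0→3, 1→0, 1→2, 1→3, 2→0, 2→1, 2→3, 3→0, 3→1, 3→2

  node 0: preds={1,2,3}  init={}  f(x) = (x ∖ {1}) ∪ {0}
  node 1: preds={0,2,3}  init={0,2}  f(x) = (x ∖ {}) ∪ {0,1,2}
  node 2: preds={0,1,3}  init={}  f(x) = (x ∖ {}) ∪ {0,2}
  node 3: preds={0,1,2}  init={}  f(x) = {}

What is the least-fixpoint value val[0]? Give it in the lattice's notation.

{0,2}

Trace (6 dequeues):
  [1] u=0 | in {0,2} | out {0,2} | prev {} | push {}
  [2] u=1 | in {0,2} | out {0,1,2} | prev {0,2} | push {0}
  [3] u=2 | in {0,1,2} | out {0,1,2} | prev {} | push {1}
  [4] u=3 | in {0,1,2} | out {} | ==
  [5] u=0 | in {0,1,2} | out {0,2} | ==
  [6] u=1 | in {0,1,2} | out {0,1,2} | ==

Converged values:
  [0] {0,2}
  [1] {0,1,2}
  [2] {0,1,2}
  [3] {}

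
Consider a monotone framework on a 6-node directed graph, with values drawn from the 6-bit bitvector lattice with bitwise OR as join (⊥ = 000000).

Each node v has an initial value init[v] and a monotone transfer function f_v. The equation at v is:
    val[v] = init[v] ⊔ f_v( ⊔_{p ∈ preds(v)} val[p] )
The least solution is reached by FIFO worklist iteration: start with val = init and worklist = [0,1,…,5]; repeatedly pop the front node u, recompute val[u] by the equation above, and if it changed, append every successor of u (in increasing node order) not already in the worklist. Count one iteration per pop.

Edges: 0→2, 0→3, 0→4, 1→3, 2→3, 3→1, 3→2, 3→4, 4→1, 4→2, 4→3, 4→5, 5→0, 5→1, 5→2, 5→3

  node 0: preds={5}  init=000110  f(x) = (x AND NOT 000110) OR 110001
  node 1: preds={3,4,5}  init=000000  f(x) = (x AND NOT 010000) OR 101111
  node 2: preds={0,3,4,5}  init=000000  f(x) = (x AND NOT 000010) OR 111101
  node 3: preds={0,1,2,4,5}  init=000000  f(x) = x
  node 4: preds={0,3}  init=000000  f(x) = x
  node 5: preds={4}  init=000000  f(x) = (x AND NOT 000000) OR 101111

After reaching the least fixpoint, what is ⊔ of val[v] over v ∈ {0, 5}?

Worklist (13 pops):
  #1 pop 0: in=000000 → 110111 (was 000110); enqueue []
  #2 pop 1: in=000000 → 101111 (was 000000); enqueue []
  #3 pop 2: in=110111 → 111101 (was 000000); enqueue []
  #4 pop 3: in=111111 → 111111 (was 000000); enqueue [1,2]
  #5 pop 4: in=111111 → 111111 (was 000000); enqueue [3]
  #6 pop 5: in=111111 → 111111 (was 000000); enqueue [0]
  #7 pop 1: in=111111 → 101111 (no change)
  #8 pop 2: in=111111 → 111101 (no change)
  #9 pop 3: in=111111 → 111111 (no change)
  #10 pop 0: in=111111 → 111111 (was 110111); enqueue [2,3,4]
  #11 pop 2: in=111111 → 111101 (no change)
  #12 pop 3: in=111111 → 111111 (no change)
  #13 pop 4: in=111111 → 111111 (no change)

Fixpoint:
  val[0] = 111111
  val[1] = 101111
  val[2] = 111101
  val[3] = 111111
  val[4] = 111111
  val[5] = 111111

111111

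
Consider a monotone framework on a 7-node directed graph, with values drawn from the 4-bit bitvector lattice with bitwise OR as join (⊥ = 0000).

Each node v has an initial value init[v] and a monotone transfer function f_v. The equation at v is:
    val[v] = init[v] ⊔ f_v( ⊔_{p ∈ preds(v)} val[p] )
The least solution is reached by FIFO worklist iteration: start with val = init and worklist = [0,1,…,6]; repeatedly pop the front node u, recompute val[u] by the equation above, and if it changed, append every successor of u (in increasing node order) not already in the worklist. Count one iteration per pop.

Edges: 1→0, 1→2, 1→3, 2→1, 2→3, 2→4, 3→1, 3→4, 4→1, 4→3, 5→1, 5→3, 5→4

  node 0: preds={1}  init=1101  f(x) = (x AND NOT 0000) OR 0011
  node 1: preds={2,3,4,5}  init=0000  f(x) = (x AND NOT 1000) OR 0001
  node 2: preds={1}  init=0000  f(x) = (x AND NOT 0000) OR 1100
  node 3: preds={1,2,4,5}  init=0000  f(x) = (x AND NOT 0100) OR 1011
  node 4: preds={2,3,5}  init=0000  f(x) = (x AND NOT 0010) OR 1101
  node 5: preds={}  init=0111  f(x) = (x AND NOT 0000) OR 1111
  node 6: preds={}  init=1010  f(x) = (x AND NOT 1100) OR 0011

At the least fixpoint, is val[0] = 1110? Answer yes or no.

no

Iteration log — 11 steps:
  step 1. node 0  ⊔preds=0000  new=1111  old=1101  +wl: 
  step 2. node 1  ⊔preds=0111  new=0111  old=0000  +wl: 0
  step 3. node 2  ⊔preds=0111  new=1111  old=0000  +wl: 1
  step 4. node 3  ⊔preds=1111  new=1011  old=0000  +wl: 
  step 5. node 4  ⊔preds=1111  new=1101  old=0000  +wl: 3
  step 6. node 5  ⊔preds=0000  new=1111  old=0111  +wl: 4
  step 7. node 6  ⊔preds=0000  new=1011  old=1010  +wl: 
  step 8. node 0  ⊔preds=0111  new=1111  stable
  step 9. node 1  ⊔preds=1111  new=0111  stable
  step 10. node 3  ⊔preds=1111  new=1011  stable
  step 11. node 4  ⊔preds=1111  new=1101  stable

Least fixpoint reached:
  node 0: 1111
  node 1: 0111
  node 2: 1111
  node 3: 1011
  node 4: 1101
  node 5: 1111
  node 6: 1011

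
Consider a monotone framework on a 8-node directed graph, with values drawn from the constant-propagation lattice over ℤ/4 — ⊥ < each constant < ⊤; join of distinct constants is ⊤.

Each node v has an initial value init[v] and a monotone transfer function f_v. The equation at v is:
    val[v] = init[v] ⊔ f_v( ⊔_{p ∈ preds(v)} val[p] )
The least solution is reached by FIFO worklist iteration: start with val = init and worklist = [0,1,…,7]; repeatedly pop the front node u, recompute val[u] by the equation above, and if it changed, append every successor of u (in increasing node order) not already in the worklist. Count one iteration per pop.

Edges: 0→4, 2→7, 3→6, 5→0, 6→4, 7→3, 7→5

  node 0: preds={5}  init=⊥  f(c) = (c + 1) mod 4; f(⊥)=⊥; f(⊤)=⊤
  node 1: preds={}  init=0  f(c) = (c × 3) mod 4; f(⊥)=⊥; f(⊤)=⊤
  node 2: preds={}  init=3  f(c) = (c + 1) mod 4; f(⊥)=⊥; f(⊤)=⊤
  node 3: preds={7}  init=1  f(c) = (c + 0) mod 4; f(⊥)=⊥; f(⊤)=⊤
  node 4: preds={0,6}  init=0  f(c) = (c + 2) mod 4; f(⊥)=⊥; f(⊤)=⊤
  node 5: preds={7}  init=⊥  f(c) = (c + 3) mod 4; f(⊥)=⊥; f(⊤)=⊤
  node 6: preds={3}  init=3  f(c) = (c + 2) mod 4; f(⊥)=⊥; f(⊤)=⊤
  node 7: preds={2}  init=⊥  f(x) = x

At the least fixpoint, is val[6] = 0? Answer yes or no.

Trace (13 dequeues):
  [1] u=0 | in ⊥ | out ⊥ | ==
  [2] u=1 | in ⊥ | out 0 | ==
  [3] u=2 | in ⊥ | out 3 | ==
  [4] u=3 | in ⊥ | out 1 | ==
  [5] u=4 | in 3 | out ⊤ | prev 0 | push {}
  [6] u=5 | in ⊥ | out ⊥ | ==
  [7] u=6 | in 1 | out 3 | ==
  [8] u=7 | in 3 | out 3 | prev ⊥ | push {3,5}
  [9] u=3 | in 3 | out ⊤ | prev 1 | push {6}
  [10] u=5 | in 3 | out 2 | prev ⊥ | push {0}
  [11] u=6 | in ⊤ | out ⊤ | prev 3 | push {4}
  [12] u=0 | in 2 | out 3 | prev ⊥ | push {}
  [13] u=4 | in ⊤ | out ⊤ | ==

Converged values:
  [0] 3
  [1] 0
  [2] 3
  [3] ⊤
  [4] ⊤
  [5] 2
  [6] ⊤
  [7] 3

no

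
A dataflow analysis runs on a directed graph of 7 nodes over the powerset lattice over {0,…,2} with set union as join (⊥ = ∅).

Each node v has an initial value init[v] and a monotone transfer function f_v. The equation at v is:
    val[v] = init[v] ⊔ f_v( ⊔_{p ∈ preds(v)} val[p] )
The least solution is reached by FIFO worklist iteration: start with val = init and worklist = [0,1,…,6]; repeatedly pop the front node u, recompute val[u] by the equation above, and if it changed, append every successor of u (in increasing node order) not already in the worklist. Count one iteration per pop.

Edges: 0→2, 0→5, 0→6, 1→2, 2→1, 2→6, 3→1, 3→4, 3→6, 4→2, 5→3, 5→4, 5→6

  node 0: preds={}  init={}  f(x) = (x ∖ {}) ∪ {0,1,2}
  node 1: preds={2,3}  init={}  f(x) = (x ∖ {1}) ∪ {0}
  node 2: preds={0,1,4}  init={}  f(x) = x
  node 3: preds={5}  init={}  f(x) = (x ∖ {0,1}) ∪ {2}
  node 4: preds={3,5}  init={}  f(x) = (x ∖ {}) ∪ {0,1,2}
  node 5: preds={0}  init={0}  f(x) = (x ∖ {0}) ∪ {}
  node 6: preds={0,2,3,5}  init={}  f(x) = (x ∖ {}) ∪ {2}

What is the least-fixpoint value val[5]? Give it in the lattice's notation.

Worklist (11 pops):
  #1 pop 0: in={} → {0,1,2} (was {}); enqueue []
  #2 pop 1: in={} → {0} (was {}); enqueue []
  #3 pop 2: in={0,1,2} → {0,1,2} (was {}); enqueue [1]
  #4 pop 3: in={0} → {2} (was {}); enqueue []
  #5 pop 4: in={0,2} → {0,1,2} (was {}); enqueue [2]
  #6 pop 5: in={0,1,2} → {0,1,2} (was {0}); enqueue [3,4]
  #7 pop 6: in={0,1,2} → {0,1,2} (was {}); enqueue []
  #8 pop 1: in={0,1,2} → {0,2} (was {0}); enqueue []
  #9 pop 2: in={0,1,2} → {0,1,2} (no change)
  #10 pop 3: in={0,1,2} → {2} (no change)
  #11 pop 4: in={0,1,2} → {0,1,2} (no change)

Fixpoint:
  val[0] = {0,1,2}
  val[1] = {0,2}
  val[2] = {0,1,2}
  val[3] = {2}
  val[4] = {0,1,2}
  val[5] = {0,1,2}
  val[6] = {0,1,2}

{0,1,2}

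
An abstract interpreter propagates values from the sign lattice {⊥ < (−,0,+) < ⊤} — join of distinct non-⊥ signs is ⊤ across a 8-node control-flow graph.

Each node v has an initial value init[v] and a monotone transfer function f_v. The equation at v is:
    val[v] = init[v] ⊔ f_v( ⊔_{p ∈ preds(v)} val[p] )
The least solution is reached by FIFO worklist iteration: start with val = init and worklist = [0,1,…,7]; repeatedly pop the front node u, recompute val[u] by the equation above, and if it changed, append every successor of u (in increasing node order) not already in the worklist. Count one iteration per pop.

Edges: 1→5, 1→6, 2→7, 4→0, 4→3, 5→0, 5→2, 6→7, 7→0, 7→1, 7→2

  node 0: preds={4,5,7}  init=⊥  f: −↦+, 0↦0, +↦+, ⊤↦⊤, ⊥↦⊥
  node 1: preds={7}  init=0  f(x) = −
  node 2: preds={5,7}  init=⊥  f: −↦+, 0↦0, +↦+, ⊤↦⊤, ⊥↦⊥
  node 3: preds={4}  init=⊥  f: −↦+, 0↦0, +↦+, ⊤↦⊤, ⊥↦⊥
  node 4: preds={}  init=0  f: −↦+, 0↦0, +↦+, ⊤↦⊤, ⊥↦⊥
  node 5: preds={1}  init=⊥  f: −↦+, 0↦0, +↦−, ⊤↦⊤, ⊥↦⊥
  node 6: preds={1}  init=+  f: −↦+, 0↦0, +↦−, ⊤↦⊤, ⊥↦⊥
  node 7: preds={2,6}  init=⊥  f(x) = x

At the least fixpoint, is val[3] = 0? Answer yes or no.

yes

Worklist (12 pops):
  #1 pop 0: in=0 → 0 (was ⊥); enqueue []
  #2 pop 1: in=⊥ → ⊤ (was 0); enqueue []
  #3 pop 2: in=⊥ → ⊥ (no change)
  #4 pop 3: in=0 → 0 (was ⊥); enqueue []
  #5 pop 4: in=⊥ → 0 (no change)
  #6 pop 5: in=⊤ → ⊤ (was ⊥); enqueue [0,2]
  #7 pop 6: in=⊤ → ⊤ (was +); enqueue []
  #8 pop 7: in=⊤ → ⊤ (was ⊥); enqueue [1]
  #9 pop 0: in=⊤ → ⊤ (was 0); enqueue []
  #10 pop 2: in=⊤ → ⊤ (was ⊥); enqueue [7]
  #11 pop 1: in=⊤ → ⊤ (no change)
  #12 pop 7: in=⊤ → ⊤ (no change)

Fixpoint:
  val[0] = ⊤
  val[1] = ⊤
  val[2] = ⊤
  val[3] = 0
  val[4] = 0
  val[5] = ⊤
  val[6] = ⊤
  val[7] = ⊤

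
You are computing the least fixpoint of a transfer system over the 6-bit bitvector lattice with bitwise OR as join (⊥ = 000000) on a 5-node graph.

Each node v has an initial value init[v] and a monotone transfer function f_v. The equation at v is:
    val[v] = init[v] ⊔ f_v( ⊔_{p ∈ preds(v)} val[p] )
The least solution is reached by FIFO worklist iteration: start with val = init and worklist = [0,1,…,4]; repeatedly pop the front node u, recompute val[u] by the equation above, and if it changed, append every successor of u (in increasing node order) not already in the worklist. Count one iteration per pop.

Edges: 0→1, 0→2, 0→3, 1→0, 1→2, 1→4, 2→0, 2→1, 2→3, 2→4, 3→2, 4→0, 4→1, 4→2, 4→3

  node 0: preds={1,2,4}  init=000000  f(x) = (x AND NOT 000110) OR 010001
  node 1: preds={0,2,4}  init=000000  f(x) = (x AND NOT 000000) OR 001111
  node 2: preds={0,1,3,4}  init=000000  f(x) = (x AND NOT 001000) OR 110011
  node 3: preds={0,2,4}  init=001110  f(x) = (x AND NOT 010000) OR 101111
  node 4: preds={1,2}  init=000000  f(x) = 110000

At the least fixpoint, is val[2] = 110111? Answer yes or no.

Iteration log — 11 steps:
  step 1. node 0  ⊔preds=000000  new=010001  old=000000  +wl: 
  step 2. node 1  ⊔preds=010001  new=011111  old=000000  +wl: 0
  step 3. node 2  ⊔preds=011111  new=110111  old=000000  +wl: 1
  step 4. node 3  ⊔preds=110111  new=101111  old=001110  +wl: 2
  step 5. node 4  ⊔preds=111111  new=110000  old=000000  +wl: 3
  step 6. node 0  ⊔preds=111111  new=111001  old=010001  +wl: 
  step 7. node 1  ⊔preds=111111  new=111111  old=011111  +wl: 0,4
  step 8. node 2  ⊔preds=111111  new=110111  stable
  step 9. node 3  ⊔preds=111111  new=101111  stable
  step 10. node 0  ⊔preds=111111  new=111001  stable
  step 11. node 4  ⊔preds=111111  new=110000  stable

Least fixpoint reached:
  node 0: 111001
  node 1: 111111
  node 2: 110111
  node 3: 101111
  node 4: 110000

yes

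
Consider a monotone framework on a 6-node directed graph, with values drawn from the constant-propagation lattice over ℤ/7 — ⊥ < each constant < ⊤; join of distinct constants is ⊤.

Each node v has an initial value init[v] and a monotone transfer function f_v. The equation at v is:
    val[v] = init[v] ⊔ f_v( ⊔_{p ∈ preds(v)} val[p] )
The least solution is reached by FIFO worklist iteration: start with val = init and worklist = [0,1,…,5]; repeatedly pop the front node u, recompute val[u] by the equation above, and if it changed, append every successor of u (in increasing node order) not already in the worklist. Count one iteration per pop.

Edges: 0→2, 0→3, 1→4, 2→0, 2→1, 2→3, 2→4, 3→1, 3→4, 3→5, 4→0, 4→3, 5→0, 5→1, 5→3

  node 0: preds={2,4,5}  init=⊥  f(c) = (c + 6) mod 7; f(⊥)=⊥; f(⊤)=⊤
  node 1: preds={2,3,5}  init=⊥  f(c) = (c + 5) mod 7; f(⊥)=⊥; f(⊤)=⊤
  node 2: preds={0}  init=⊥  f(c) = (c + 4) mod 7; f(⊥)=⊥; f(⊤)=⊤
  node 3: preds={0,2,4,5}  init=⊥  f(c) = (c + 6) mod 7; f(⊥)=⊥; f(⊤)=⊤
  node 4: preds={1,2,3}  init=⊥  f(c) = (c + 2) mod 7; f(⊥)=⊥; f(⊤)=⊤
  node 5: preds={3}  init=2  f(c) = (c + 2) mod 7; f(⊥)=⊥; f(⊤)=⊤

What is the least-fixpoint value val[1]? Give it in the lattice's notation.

Trace (14 dequeues):
  [1] u=0 | in 2 | out 1 | prev ⊥ | push {}
  [2] u=1 | in 2 | out 0 | prev ⊥ | push {}
  [3] u=2 | in 1 | out 5 | prev ⊥ | push {0,1}
  [4] u=3 | in ⊤ | out ⊤ | prev ⊥ | push {}
  [5] u=4 | in ⊤ | out ⊤ | prev ⊥ | push {3}
  [6] u=5 | in ⊤ | out ⊤ | prev 2 | push {}
  [7] u=0 | in ⊤ | out ⊤ | prev 1 | push {2}
  [8] u=1 | in ⊤ | out ⊤ | prev 0 | push {4}
  [9] u=3 | in ⊤ | out ⊤ | ==
  [10] u=2 | in ⊤ | out ⊤ | prev 5 | push {0,1,3}
  [11] u=4 | in ⊤ | out ⊤ | ==
  [12] u=0 | in ⊤ | out ⊤ | ==
  [13] u=1 | in ⊤ | out ⊤ | ==
  [14] u=3 | in ⊤ | out ⊤ | ==

Converged values:
  [0] ⊤
  [1] ⊤
  [2] ⊤
  [3] ⊤
  [4] ⊤
  [5] ⊤

⊤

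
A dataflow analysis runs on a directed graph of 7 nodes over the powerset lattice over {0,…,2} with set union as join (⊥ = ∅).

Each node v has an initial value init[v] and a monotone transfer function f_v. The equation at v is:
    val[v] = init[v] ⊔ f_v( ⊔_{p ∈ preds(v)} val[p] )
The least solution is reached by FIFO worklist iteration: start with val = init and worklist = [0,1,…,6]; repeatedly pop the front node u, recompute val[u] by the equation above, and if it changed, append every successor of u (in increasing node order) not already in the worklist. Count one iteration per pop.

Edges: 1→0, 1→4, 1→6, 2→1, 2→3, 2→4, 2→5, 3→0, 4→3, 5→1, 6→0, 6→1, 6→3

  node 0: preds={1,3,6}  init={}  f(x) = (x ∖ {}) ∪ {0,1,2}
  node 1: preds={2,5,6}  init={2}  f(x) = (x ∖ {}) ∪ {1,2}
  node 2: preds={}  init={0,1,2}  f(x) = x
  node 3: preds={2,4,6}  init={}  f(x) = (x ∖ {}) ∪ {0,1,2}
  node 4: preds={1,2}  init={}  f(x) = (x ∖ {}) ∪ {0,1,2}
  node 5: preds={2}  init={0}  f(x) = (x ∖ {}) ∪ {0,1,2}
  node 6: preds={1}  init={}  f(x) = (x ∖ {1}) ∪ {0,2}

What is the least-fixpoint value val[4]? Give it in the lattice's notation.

Trace (10 dequeues):
  [1] u=0 | in {2} | out {0,1,2} | prev {} | push {}
  [2] u=1 | in {0,1,2} | out {0,1,2} | prev {2} | push {0}
  [3] u=2 | in {} | out {0,1,2} | ==
  [4] u=3 | in {0,1,2} | out {0,1,2} | prev {} | push {}
  [5] u=4 | in {0,1,2} | out {0,1,2} | prev {} | push {3}
  [6] u=5 | in {0,1,2} | out {0,1,2} | prev {0} | push {1}
  [7] u=6 | in {0,1,2} | out {0,2} | prev {} | push {}
  [8] u=0 | in {0,1,2} | out {0,1,2} | ==
  [9] u=3 | in {0,1,2} | out {0,1,2} | ==
  [10] u=1 | in {0,1,2} | out {0,1,2} | ==

Converged values:
  [0] {0,1,2}
  [1] {0,1,2}
  [2] {0,1,2}
  [3] {0,1,2}
  [4] {0,1,2}
  [5] {0,1,2}
  [6] {0,2}

{0,1,2}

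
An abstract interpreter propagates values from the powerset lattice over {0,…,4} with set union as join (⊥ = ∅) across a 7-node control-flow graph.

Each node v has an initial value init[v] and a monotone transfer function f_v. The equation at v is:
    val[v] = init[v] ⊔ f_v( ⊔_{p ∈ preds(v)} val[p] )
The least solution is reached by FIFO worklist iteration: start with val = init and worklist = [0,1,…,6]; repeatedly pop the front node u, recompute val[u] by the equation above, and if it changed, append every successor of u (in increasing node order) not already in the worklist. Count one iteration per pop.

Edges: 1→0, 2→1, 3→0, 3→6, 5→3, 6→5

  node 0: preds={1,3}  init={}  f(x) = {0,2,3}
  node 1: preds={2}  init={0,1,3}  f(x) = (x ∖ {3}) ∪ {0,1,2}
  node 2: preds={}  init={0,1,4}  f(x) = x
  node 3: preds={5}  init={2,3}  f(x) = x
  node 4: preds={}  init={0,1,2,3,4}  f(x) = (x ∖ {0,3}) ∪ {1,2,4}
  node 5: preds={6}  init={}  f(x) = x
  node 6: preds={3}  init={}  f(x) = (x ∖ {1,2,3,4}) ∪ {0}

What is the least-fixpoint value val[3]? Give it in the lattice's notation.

Worklist (12 pops):
  #1 pop 0: in={0,1,2,3} → {0,2,3} (was {}); enqueue []
  #2 pop 1: in={0,1,4} → {0,1,2,3,4} (was {0,1,3}); enqueue [0]
  #3 pop 2: in={} → {0,1,4} (no change)
  #4 pop 3: in={} → {2,3} (no change)
  #5 pop 4: in={} → {0,1,2,3,4} (no change)
  #6 pop 5: in={} → {} (no change)
  #7 pop 6: in={2,3} → {0} (was {}); enqueue [5]
  #8 pop 0: in={0,1,2,3,4} → {0,2,3} (no change)
  #9 pop 5: in={0} → {0} (was {}); enqueue [3]
  #10 pop 3: in={0} → {0,2,3} (was {2,3}); enqueue [0,6]
  #11 pop 0: in={0,1,2,3,4} → {0,2,3} (no change)
  #12 pop 6: in={0,2,3} → {0} (no change)

Fixpoint:
  val[0] = {0,2,3}
  val[1] = {0,1,2,3,4}
  val[2] = {0,1,4}
  val[3] = {0,2,3}
  val[4] = {0,1,2,3,4}
  val[5] = {0}
  val[6] = {0}

{0,2,3}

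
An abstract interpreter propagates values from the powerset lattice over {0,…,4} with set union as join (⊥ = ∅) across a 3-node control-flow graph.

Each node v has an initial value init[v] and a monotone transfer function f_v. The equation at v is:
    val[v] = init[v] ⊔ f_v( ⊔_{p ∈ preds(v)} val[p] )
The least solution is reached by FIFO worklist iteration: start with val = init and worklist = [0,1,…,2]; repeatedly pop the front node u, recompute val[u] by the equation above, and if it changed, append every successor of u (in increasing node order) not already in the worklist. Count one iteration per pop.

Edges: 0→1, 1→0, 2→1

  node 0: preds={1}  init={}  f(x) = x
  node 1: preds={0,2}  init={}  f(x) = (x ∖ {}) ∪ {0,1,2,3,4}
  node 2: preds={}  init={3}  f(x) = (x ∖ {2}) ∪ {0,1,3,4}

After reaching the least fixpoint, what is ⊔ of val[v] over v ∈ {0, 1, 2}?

Worklist (5 pops):
  #1 pop 0: in={} → {} (no change)
  #2 pop 1: in={3} → {0,1,2,3,4} (was {}); enqueue [0]
  #3 pop 2: in={} → {0,1,3,4} (was {3}); enqueue [1]
  #4 pop 0: in={0,1,2,3,4} → {0,1,2,3,4} (was {}); enqueue []
  #5 pop 1: in={0,1,2,3,4} → {0,1,2,3,4} (no change)

Fixpoint:
  val[0] = {0,1,2,3,4}
  val[1] = {0,1,2,3,4}
  val[2] = {0,1,3,4}

{0,1,2,3,4}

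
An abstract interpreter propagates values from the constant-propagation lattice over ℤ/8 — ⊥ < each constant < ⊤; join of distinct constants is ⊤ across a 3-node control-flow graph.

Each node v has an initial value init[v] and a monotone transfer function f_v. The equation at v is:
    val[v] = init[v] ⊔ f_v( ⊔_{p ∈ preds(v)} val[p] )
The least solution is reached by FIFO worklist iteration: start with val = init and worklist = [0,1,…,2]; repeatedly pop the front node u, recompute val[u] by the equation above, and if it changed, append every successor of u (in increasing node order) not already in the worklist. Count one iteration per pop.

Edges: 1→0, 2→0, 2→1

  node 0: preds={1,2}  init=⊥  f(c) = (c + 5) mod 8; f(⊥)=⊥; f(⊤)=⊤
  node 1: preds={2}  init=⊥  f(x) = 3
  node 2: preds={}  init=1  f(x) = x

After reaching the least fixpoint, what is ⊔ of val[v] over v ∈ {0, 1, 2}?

Trace (4 dequeues):
  [1] u=0 | in 1 | out 6 | prev ⊥ | push {}
  [2] u=1 | in 1 | out 3 | prev ⊥ | push {0}
  [3] u=2 | in ⊥ | out 1 | ==
  [4] u=0 | in ⊤ | out ⊤ | prev 6 | push {}

Converged values:
  [0] ⊤
  [1] 3
  [2] 1

⊤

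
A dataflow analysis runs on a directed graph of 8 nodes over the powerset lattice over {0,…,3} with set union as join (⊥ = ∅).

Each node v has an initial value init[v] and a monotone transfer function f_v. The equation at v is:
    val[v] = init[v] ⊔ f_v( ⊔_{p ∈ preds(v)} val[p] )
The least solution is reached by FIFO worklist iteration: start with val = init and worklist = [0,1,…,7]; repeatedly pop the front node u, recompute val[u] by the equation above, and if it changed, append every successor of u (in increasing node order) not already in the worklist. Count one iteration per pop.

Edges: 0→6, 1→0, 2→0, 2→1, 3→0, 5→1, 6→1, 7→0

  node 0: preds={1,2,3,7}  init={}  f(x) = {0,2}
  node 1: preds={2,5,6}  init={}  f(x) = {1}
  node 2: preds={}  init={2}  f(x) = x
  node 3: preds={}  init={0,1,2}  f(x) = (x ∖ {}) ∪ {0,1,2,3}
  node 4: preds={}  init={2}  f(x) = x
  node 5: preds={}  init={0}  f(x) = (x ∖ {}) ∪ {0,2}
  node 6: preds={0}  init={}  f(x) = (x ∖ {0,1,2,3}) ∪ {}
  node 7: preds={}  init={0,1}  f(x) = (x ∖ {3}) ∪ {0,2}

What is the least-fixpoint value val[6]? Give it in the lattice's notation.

Worklist (10 pops):
  #1 pop 0: in={0,1,2} → {0,2} (was {}); enqueue []
  #2 pop 1: in={0,2} → {1} (was {}); enqueue [0]
  #3 pop 2: in={} → {2} (no change)
  #4 pop 3: in={} → {0,1,2,3} (was {0,1,2}); enqueue []
  #5 pop 4: in={} → {2} (no change)
  #6 pop 5: in={} → {0,2} (was {0}); enqueue [1]
  #7 pop 6: in={0,2} → {} (no change)
  #8 pop 7: in={} → {0,1,2} (was {0,1}); enqueue []
  #9 pop 0: in={0,1,2,3} → {0,2} (no change)
  #10 pop 1: in={0,2} → {1} (no change)

Fixpoint:
  val[0] = {0,2}
  val[1] = {1}
  val[2] = {2}
  val[3] = {0,1,2,3}
  val[4] = {2}
  val[5] = {0,2}
  val[6] = {}
  val[7] = {0,1,2}

{}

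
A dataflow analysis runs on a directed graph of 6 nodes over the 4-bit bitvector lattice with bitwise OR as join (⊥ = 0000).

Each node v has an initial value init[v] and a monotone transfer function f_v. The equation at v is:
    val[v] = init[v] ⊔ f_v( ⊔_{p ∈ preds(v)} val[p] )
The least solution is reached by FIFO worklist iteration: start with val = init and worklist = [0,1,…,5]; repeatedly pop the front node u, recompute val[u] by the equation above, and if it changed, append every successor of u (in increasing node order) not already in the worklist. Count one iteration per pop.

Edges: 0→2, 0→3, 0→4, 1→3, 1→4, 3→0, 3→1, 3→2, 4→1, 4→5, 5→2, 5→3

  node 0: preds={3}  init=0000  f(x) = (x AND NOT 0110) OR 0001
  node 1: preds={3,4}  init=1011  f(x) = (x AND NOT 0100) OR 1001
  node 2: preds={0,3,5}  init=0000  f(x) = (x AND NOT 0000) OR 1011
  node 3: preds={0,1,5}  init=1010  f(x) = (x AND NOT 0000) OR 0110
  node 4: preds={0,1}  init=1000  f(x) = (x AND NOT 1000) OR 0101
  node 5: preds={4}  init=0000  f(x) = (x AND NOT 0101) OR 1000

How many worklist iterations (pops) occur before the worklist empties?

10

Worklist (10 pops):
  #1 pop 0: in=1010 → 1001 (was 0000); enqueue []
  #2 pop 1: in=1010 → 1011 (no change)
  #3 pop 2: in=1011 → 1011 (was 0000); enqueue []
  #4 pop 3: in=1011 → 1111 (was 1010); enqueue [0,1,2]
  #5 pop 4: in=1011 → 1111 (was 1000); enqueue []
  #6 pop 5: in=1111 → 1010 (was 0000); enqueue [3]
  #7 pop 0: in=1111 → 1001 (no change)
  #8 pop 1: in=1111 → 1011 (no change)
  #9 pop 2: in=1111 → 1111 (was 1011); enqueue []
  #10 pop 3: in=1011 → 1111 (no change)

Fixpoint:
  val[0] = 1001
  val[1] = 1011
  val[2] = 1111
  val[3] = 1111
  val[4] = 1111
  val[5] = 1010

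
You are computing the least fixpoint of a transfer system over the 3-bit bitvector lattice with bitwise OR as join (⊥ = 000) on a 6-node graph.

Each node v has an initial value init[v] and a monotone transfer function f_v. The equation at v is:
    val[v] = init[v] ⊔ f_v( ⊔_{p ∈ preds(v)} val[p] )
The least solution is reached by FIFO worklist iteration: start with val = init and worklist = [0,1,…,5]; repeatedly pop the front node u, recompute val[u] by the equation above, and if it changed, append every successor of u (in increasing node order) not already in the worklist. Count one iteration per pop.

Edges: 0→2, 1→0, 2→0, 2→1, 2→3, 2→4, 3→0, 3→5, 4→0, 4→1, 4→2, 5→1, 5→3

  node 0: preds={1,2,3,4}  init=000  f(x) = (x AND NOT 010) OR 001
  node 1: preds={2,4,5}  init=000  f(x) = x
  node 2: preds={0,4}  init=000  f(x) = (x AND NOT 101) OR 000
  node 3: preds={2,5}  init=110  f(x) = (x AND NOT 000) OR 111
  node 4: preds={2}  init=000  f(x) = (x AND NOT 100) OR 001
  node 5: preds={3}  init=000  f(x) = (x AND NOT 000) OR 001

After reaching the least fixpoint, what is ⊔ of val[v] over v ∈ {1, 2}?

111

Trace (11 dequeues):
  [1] u=0 | in 110 | out 101 | prev 000 | push {}
  [2] u=1 | in 000 | out 000 | ==
  [3] u=2 | in 101 | out 000 | ==
  [4] u=3 | in 000 | out 111 | prev 110 | push {0}
  [5] u=4 | in 000 | out 001 | prev 000 | push {1,2}
  [6] u=5 | in 111 | out 111 | prev 000 | push {3}
  [7] u=0 | in 111 | out 101 | ==
  [8] u=1 | in 111 | out 111 | prev 000 | push {0}
  [9] u=2 | in 101 | out 000 | ==
  [10] u=3 | in 111 | out 111 | ==
  [11] u=0 | in 111 | out 101 | ==

Converged values:
  [0] 101
  [1] 111
  [2] 000
  [3] 111
  [4] 001
  [5] 111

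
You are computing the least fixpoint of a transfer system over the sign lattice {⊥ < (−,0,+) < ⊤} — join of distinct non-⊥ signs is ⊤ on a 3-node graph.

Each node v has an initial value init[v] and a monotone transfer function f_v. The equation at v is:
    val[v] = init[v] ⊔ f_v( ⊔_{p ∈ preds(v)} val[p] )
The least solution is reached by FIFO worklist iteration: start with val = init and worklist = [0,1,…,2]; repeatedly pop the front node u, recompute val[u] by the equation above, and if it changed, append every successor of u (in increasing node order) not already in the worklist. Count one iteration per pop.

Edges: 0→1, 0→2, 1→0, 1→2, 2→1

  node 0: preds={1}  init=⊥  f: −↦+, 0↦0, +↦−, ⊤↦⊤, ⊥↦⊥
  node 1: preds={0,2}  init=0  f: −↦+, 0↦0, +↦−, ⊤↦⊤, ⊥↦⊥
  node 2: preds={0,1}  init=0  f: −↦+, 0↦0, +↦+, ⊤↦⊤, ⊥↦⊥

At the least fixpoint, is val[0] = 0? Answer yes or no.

Trace (3 dequeues):
  [1] u=0 | in 0 | out 0 | prev ⊥ | push {}
  [2] u=1 | in 0 | out 0 | ==
  [3] u=2 | in 0 | out 0 | ==

Converged values:
  [0] 0
  [1] 0
  [2] 0

yes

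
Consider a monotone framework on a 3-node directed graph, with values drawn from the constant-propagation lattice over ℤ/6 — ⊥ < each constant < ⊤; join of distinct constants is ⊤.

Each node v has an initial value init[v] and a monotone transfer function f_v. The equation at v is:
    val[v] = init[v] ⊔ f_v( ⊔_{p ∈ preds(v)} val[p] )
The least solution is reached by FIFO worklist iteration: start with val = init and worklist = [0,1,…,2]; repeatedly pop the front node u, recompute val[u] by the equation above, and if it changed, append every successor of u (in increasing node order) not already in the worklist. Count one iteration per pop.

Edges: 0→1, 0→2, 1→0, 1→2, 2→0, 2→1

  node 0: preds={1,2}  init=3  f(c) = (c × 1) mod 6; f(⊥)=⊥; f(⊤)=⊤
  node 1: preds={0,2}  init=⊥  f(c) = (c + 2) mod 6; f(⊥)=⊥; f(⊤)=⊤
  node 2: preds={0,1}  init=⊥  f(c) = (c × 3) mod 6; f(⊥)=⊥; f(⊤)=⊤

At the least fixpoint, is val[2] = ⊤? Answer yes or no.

yes

Iteration log — 7 steps:
  step 1. node 0  ⊔preds=⊥  new=3  stable
  step 2. node 1  ⊔preds=3  new=5  old=⊥  +wl: 0
  step 3. node 2  ⊔preds=⊤  new=⊤  old=⊥  +wl: 1
  step 4. node 0  ⊔preds=⊤  new=⊤  old=3  +wl: 2
  step 5. node 1  ⊔preds=⊤  new=⊤  old=5  +wl: 0
  step 6. node 2  ⊔preds=⊤  new=⊤  stable
  step 7. node 0  ⊔preds=⊤  new=⊤  stable

Least fixpoint reached:
  node 0: ⊤
  node 1: ⊤
  node 2: ⊤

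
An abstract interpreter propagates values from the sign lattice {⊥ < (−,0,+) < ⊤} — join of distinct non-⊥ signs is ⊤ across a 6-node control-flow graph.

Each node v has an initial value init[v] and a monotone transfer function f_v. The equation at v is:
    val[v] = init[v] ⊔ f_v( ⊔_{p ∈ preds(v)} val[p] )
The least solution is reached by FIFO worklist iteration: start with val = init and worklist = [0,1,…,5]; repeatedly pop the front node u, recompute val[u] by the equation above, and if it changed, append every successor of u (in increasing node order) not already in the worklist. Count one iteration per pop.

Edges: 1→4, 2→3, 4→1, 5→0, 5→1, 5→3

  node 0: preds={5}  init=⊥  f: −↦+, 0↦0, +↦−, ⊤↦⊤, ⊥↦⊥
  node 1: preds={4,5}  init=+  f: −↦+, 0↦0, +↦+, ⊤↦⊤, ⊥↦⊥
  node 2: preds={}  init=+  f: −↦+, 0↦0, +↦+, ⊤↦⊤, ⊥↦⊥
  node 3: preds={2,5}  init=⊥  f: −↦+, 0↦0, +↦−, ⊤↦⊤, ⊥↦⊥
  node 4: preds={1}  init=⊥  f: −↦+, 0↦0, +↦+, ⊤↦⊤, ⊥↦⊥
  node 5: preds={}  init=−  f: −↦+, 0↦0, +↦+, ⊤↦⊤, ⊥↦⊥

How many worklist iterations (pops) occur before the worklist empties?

Worklist (9 pops):
  #1 pop 0: in=− → + (was ⊥); enqueue []
  #2 pop 1: in=− → + (no change)
  #3 pop 2: in=⊥ → + (no change)
  #4 pop 3: in=⊤ → ⊤ (was ⊥); enqueue []
  #5 pop 4: in=+ → + (was ⊥); enqueue [1]
  #6 pop 5: in=⊥ → − (no change)
  #7 pop 1: in=⊤ → ⊤ (was +); enqueue [4]
  #8 pop 4: in=⊤ → ⊤ (was +); enqueue [1]
  #9 pop 1: in=⊤ → ⊤ (no change)

Fixpoint:
  val[0] = +
  val[1] = ⊤
  val[2] = +
  val[3] = ⊤
  val[4] = ⊤
  val[5] = −

9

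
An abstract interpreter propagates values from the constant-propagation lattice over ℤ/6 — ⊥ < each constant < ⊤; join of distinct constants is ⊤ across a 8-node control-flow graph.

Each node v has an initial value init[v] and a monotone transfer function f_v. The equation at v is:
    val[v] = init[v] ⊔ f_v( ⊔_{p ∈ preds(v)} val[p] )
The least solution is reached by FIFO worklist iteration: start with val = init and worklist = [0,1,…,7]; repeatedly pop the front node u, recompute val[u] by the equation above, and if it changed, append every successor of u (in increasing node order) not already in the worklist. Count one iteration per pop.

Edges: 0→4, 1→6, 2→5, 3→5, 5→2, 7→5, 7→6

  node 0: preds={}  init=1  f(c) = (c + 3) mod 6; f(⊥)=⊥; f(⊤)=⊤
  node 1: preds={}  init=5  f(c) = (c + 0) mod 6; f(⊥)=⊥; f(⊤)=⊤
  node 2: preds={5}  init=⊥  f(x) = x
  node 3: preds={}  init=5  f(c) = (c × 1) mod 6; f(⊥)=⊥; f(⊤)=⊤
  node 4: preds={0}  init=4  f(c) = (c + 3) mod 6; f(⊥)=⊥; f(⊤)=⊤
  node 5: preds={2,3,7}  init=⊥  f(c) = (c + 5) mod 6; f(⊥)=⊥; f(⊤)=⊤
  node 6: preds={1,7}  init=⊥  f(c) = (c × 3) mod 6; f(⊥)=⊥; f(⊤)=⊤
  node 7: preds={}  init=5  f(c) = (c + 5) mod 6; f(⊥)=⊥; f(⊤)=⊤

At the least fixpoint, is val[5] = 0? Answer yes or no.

no

Iteration log — 12 steps:
  step 1. node 0  ⊔preds=⊥  new=1  stable
  step 2. node 1  ⊔preds=⊥  new=5  stable
  step 3. node 2  ⊔preds=⊥  new=⊥  stable
  step 4. node 3  ⊔preds=⊥  new=5  stable
  step 5. node 4  ⊔preds=1  new=4  stable
  step 6. node 5  ⊔preds=5  new=4  old=⊥  +wl: 2
  step 7. node 6  ⊔preds=5  new=3  old=⊥  +wl: 
  step 8. node 7  ⊔preds=⊥  new=5  stable
  step 9. node 2  ⊔preds=4  new=4  old=⊥  +wl: 5
  step 10. node 5  ⊔preds=⊤  new=⊤  old=4  +wl: 2
  step 11. node 2  ⊔preds=⊤  new=⊤  old=4  +wl: 5
  step 12. node 5  ⊔preds=⊤  new=⊤  stable

Least fixpoint reached:
  node 0: 1
  node 1: 5
  node 2: ⊤
  node 3: 5
  node 4: 4
  node 5: ⊤
  node 6: 3
  node 7: 5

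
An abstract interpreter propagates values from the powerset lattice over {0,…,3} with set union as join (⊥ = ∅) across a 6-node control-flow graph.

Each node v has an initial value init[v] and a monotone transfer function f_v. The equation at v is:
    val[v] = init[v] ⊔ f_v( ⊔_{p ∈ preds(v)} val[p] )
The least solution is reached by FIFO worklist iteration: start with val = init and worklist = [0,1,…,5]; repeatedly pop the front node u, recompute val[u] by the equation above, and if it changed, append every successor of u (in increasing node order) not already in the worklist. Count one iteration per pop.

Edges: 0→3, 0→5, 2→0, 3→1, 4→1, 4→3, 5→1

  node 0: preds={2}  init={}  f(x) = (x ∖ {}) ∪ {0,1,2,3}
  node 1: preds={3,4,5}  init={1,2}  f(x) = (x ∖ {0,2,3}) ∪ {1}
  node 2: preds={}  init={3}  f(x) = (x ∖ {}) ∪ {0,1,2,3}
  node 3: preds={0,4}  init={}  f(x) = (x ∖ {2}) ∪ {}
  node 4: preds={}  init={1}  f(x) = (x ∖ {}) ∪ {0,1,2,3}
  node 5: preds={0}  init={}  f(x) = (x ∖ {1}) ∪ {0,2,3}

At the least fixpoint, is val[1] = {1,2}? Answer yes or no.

yes

Worklist (9 pops):
  #1 pop 0: in={3} → {0,1,2,3} (was {}); enqueue []
  #2 pop 1: in={1} → {1,2} (no change)
  #3 pop 2: in={} → {0,1,2,3} (was {3}); enqueue [0]
  #4 pop 3: in={0,1,2,3} → {0,1,3} (was {}); enqueue [1]
  #5 pop 4: in={} → {0,1,2,3} (was {1}); enqueue [3]
  #6 pop 5: in={0,1,2,3} → {0,2,3} (was {}); enqueue []
  #7 pop 0: in={0,1,2,3} → {0,1,2,3} (no change)
  #8 pop 1: in={0,1,2,3} → {1,2} (no change)
  #9 pop 3: in={0,1,2,3} → {0,1,3} (no change)

Fixpoint:
  val[0] = {0,1,2,3}
  val[1] = {1,2}
  val[2] = {0,1,2,3}
  val[3] = {0,1,3}
  val[4] = {0,1,2,3}
  val[5] = {0,2,3}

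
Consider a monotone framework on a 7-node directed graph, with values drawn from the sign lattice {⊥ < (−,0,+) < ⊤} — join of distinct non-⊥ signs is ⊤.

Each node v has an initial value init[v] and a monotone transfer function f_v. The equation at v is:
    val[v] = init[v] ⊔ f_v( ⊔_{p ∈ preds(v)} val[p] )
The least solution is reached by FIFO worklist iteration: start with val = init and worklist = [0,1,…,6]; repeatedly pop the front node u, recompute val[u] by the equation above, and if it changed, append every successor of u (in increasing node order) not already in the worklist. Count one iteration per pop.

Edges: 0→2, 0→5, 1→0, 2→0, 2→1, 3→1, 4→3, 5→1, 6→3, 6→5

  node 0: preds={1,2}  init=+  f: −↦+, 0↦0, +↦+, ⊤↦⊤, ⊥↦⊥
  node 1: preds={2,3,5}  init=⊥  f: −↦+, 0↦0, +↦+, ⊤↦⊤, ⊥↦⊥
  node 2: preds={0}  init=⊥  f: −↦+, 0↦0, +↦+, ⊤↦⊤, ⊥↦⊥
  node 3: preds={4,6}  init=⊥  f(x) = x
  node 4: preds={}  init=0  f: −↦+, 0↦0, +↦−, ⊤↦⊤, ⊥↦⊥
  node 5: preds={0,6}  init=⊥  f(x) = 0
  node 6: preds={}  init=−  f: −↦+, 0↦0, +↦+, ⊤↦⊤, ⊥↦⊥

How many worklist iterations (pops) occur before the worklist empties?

14

Worklist (14 pops):
  #1 pop 0: in=⊥ → + (no change)
  #2 pop 1: in=⊥ → ⊥ (no change)
  #3 pop 2: in=+ → + (was ⊥); enqueue [0,1]
  #4 pop 3: in=⊤ → ⊤ (was ⊥); enqueue []
  #5 pop 4: in=⊥ → 0 (no change)
  #6 pop 5: in=⊤ → 0 (was ⊥); enqueue []
  #7 pop 6: in=⊥ → − (no change)
  #8 pop 0: in=+ → + (no change)
  #9 pop 1: in=⊤ → ⊤ (was ⊥); enqueue [0]
  #10 pop 0: in=⊤ → ⊤ (was +); enqueue [2,5]
  #11 pop 2: in=⊤ → ⊤ (was +); enqueue [0,1]
  #12 pop 5: in=⊤ → 0 (no change)
  #13 pop 0: in=⊤ → ⊤ (no change)
  #14 pop 1: in=⊤ → ⊤ (no change)

Fixpoint:
  val[0] = ⊤
  val[1] = ⊤
  val[2] = ⊤
  val[3] = ⊤
  val[4] = 0
  val[5] = 0
  val[6] = −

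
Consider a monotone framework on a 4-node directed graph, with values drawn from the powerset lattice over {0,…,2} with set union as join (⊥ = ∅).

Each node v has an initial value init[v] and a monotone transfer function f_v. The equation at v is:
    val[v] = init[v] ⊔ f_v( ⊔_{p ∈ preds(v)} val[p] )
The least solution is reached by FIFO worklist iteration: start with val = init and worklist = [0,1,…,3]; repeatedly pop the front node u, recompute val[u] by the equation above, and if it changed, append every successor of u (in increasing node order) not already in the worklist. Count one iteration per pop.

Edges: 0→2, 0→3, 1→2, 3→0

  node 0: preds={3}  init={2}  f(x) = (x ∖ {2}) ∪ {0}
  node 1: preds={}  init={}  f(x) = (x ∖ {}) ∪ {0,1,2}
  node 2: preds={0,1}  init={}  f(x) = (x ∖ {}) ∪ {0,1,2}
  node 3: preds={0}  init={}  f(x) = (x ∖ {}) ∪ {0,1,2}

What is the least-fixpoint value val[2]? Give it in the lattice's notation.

Trace (7 dequeues):
  [1] u=0 | in {} | out {0,2} | prev {2} | push {}
  [2] u=1 | in {} | out {0,1,2} | prev {} | push {}
  [3] u=2 | in {0,1,2} | out {0,1,2} | prev {} | push {}
  [4] u=3 | in {0,2} | out {0,1,2} | prev {} | push {0}
  [5] u=0 | in {0,1,2} | out {0,1,2} | prev {0,2} | push {2,3}
  [6] u=2 | in {0,1,2} | out {0,1,2} | ==
  [7] u=3 | in {0,1,2} | out {0,1,2} | ==

Converged values:
  [0] {0,1,2}
  [1] {0,1,2}
  [2] {0,1,2}
  [3] {0,1,2}

{0,1,2}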